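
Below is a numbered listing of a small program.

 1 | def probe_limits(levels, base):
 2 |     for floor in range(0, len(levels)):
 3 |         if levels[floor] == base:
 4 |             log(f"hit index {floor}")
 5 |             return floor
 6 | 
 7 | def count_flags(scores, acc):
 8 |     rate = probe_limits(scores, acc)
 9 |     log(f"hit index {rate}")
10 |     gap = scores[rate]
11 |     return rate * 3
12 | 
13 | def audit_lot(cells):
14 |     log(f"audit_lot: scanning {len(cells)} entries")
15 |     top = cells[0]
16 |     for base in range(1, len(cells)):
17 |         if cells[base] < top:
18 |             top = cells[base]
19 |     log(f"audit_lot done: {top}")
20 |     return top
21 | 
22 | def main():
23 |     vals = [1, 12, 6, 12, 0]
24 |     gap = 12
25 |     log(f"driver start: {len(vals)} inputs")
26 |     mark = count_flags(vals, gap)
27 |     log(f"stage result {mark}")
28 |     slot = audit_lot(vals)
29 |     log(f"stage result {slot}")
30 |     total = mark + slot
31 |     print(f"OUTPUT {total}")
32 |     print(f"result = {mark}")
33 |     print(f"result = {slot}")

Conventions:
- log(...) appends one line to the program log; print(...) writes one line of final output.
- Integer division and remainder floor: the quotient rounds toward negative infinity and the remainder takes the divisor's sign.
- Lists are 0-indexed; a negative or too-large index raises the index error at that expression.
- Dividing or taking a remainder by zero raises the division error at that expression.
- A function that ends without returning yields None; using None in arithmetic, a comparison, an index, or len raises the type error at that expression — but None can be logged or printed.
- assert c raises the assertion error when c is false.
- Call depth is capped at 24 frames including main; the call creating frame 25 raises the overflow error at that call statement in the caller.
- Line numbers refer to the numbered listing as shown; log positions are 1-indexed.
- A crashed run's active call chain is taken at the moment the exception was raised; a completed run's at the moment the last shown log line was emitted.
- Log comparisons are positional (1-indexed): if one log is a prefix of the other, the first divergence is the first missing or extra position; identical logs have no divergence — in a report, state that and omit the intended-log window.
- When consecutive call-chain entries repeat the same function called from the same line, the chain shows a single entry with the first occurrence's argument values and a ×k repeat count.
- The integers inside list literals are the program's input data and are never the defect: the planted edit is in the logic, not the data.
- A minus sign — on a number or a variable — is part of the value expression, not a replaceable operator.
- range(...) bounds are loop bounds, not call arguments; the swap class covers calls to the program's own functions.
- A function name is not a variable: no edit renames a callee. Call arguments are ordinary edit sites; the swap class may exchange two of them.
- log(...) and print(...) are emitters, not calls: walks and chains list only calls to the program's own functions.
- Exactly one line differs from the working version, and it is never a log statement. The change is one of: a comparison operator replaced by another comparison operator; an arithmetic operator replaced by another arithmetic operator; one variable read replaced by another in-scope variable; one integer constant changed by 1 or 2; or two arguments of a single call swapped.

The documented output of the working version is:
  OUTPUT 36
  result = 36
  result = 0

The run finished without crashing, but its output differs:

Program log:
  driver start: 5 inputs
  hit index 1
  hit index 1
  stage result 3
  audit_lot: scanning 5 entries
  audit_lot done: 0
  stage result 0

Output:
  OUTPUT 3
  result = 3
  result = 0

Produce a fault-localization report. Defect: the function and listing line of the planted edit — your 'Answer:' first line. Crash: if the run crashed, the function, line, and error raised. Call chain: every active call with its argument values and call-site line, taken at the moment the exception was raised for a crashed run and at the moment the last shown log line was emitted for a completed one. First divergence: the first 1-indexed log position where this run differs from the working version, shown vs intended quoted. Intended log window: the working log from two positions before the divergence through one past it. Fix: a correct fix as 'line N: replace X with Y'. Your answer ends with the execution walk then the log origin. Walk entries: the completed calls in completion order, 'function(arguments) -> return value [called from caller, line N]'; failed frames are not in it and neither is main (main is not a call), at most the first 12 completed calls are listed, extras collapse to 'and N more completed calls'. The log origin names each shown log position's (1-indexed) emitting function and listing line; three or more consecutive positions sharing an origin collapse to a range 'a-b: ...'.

Answer: the defect is in count_flags at line 11.
Core observation: The log first diverges at position 4: the faulty run prints 'stage result 3' where the working version prints 'stage result 36'.
Call chain: main.
First divergence: position 4; shown 'stage result 3' vs intended 'stage result 36'.
Intended log window:
  2: hit index 1
  3: hit index 1
  4: stage result 36
  5: audit_lot: scanning 5 entries
Execution walk:
  probe_limits([1, 12, 6, 12, 0], 12) -> 1  [called from count_flags, line 8]
  count_flags([1, 12, 6, 12, 0], 12) -> 3  [called from main, line 26]
  audit_lot([1, 12, 6, 12, 0]) -> 0  [called from main, line 28]
Log origin:
  1: logged in main at line 25
  2: logged in probe_limits at line 4
  3: logged in count_flags at line 9
  4: logged in main at line 27
  5: logged in audit_lot at line 14
  6: logged in audit_lot at line 19
  7: logged in main at line 29
A correct fix: line 11: replace `rate` with `gap`.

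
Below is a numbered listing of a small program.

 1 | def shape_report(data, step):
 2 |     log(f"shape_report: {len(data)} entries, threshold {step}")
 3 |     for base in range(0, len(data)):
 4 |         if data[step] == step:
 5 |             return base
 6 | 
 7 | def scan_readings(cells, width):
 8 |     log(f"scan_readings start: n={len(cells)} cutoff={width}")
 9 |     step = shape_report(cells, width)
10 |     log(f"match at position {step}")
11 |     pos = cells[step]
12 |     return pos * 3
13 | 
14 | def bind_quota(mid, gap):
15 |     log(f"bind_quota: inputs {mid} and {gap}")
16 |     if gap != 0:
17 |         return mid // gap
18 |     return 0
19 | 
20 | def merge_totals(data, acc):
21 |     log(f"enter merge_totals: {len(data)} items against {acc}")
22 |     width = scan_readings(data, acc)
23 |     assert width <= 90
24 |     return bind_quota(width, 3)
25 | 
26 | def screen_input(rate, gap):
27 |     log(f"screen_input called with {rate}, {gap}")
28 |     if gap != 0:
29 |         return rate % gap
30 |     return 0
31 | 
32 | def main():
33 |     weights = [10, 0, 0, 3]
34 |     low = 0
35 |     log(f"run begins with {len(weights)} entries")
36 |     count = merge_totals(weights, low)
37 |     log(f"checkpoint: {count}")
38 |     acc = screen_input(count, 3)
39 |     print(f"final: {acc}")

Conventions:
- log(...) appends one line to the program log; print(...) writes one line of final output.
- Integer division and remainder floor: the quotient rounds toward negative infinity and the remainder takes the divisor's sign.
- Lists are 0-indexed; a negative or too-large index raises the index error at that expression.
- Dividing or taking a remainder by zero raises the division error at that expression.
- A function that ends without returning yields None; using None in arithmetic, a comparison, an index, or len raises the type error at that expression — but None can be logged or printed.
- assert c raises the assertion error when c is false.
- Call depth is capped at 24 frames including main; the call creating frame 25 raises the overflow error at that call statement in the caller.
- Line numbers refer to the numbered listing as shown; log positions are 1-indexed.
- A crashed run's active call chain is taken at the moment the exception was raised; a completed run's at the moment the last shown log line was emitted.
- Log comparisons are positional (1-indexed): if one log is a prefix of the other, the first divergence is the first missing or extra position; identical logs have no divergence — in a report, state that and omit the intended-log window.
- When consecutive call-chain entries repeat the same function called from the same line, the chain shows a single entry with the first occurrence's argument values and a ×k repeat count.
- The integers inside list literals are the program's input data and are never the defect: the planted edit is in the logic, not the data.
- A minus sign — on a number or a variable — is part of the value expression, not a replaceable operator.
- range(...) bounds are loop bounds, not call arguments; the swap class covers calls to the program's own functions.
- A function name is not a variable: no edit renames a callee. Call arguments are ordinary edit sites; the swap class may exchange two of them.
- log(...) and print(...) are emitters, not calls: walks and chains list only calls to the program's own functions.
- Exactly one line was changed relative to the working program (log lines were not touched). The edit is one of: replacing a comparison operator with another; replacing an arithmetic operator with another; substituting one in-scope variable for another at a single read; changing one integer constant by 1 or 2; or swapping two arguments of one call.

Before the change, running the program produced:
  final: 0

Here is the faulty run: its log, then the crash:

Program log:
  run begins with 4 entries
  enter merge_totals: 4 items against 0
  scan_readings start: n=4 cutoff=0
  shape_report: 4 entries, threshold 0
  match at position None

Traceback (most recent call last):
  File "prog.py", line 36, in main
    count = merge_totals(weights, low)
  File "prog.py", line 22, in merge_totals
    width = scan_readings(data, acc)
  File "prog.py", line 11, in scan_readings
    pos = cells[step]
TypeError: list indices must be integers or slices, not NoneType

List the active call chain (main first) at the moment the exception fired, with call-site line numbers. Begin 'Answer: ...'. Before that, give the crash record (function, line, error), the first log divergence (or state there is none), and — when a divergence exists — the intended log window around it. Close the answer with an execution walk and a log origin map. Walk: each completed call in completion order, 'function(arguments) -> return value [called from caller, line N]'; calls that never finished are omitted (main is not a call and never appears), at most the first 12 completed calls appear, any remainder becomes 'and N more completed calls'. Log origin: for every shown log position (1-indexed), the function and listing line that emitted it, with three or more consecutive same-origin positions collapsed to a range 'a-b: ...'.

Answer: main -> merge_totals (called at line 36) -> scan_readings (called at line 22).
Core observation: The earliest visible damage is log position 5 — 'match at position None' rather than the intended 'match at position 1'.
Crash: scan_readings, line 11, TypeError.
First divergence: position 5 — shown 'match at position None', intended 'match at position 1'.
Intended log window:
  3: scan_readings start: n=4 cutoff=0
  4: shape_report: 4 entries, threshold 0
  5: match at position 1
  6: bind_quota: inputs 0 and 3
Execution walk:
  shape_report([10, 0, 0, 3], 0) -> None  [called from scan_readings, line 9]
Origin of each log line:
  1: logged in main at line 35
  2: logged in merge_totals at line 21
  3: logged in scan_readings at line 8
  4: logged in shape_report at line 2
  5: logged in scan_readings at line 10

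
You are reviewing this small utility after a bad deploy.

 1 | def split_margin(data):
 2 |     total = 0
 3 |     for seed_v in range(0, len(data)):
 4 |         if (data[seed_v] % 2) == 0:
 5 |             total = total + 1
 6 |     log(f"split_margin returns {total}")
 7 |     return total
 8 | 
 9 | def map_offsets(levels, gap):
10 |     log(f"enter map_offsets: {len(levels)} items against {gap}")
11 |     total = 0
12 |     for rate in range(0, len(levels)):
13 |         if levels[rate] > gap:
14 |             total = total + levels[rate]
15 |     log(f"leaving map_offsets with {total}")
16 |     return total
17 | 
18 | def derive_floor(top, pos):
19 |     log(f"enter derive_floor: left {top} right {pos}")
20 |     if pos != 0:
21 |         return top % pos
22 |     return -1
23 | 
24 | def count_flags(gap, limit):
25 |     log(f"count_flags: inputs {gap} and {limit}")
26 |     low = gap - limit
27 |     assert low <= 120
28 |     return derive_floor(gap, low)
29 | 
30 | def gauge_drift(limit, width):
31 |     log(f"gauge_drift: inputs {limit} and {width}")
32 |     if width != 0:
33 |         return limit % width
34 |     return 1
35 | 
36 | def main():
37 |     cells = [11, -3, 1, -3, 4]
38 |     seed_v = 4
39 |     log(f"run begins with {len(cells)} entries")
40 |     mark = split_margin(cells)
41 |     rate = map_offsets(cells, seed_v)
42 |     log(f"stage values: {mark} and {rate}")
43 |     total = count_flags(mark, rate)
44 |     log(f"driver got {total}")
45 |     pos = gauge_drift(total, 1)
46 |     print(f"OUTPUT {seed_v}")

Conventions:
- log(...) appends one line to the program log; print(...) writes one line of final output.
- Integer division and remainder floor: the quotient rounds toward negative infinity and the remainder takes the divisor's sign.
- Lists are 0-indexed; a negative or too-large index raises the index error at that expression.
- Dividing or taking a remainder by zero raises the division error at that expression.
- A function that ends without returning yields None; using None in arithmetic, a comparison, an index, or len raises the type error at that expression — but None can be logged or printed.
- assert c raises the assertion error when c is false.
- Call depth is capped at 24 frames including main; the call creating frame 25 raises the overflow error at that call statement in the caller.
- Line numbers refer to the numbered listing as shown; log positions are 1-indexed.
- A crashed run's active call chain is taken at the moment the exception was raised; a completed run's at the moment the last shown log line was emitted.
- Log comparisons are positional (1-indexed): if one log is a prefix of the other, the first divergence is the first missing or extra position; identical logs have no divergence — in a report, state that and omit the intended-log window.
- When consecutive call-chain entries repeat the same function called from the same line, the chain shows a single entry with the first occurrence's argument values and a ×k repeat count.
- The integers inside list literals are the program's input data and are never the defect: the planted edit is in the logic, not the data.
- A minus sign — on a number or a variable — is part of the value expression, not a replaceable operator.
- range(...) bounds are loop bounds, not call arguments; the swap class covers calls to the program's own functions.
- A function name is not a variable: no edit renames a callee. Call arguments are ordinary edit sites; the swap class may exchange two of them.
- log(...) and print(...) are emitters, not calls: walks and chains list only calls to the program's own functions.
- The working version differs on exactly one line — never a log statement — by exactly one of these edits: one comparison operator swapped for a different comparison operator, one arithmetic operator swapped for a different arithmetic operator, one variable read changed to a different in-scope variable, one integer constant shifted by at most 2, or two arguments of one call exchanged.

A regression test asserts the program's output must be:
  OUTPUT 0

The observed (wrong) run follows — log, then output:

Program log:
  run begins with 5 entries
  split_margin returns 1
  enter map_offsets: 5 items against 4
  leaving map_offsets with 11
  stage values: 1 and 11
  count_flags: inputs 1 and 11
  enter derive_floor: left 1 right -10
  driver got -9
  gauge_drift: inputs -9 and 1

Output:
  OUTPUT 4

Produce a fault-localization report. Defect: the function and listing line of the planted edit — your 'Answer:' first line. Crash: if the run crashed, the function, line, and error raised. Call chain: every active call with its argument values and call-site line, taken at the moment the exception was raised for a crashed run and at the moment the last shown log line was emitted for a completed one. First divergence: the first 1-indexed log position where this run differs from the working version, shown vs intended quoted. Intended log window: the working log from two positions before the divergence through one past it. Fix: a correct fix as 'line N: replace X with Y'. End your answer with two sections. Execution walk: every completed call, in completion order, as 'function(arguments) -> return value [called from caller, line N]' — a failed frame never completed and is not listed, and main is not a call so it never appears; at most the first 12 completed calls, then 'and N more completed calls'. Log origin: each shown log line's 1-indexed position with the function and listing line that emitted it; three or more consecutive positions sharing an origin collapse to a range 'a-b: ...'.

Answer: the defect is in main at line 46.
The tell: The logs agree in full; only the final output differs.
Call chain: main -> gauge_drift(-9, 1) (called at line 45).
First divergence: there is none — every log position agrees.
Execution walk:
  split_margin([11, -3, 1, -3, 4]) -> 1  [called from main, line 40]
  map_offsets([11, -3, 1, -3, 4], 4) -> 11  [called from main, line 41]
  derive_floor(1, -10) -> -9  [called from count_flags, line 28]
  count_flags(1, 11) -> -9  [called from main, line 43]
  gauge_drift(-9, 1) -> 0  [called from main, line 45]
Log origins:
  1: logged in main at line 39
  2: logged in split_margin at line 6
  3: logged in map_offsets at line 10
  4: logged in map_offsets at line 15
  5: logged in main at line 42
  6: logged in count_flags at line 25
  7: logged in derive_floor at line 19
  8: logged in main at line 44
  9: logged in gauge_drift at line 31
A correct fix: line 46: replace `seed_v` with `pos`.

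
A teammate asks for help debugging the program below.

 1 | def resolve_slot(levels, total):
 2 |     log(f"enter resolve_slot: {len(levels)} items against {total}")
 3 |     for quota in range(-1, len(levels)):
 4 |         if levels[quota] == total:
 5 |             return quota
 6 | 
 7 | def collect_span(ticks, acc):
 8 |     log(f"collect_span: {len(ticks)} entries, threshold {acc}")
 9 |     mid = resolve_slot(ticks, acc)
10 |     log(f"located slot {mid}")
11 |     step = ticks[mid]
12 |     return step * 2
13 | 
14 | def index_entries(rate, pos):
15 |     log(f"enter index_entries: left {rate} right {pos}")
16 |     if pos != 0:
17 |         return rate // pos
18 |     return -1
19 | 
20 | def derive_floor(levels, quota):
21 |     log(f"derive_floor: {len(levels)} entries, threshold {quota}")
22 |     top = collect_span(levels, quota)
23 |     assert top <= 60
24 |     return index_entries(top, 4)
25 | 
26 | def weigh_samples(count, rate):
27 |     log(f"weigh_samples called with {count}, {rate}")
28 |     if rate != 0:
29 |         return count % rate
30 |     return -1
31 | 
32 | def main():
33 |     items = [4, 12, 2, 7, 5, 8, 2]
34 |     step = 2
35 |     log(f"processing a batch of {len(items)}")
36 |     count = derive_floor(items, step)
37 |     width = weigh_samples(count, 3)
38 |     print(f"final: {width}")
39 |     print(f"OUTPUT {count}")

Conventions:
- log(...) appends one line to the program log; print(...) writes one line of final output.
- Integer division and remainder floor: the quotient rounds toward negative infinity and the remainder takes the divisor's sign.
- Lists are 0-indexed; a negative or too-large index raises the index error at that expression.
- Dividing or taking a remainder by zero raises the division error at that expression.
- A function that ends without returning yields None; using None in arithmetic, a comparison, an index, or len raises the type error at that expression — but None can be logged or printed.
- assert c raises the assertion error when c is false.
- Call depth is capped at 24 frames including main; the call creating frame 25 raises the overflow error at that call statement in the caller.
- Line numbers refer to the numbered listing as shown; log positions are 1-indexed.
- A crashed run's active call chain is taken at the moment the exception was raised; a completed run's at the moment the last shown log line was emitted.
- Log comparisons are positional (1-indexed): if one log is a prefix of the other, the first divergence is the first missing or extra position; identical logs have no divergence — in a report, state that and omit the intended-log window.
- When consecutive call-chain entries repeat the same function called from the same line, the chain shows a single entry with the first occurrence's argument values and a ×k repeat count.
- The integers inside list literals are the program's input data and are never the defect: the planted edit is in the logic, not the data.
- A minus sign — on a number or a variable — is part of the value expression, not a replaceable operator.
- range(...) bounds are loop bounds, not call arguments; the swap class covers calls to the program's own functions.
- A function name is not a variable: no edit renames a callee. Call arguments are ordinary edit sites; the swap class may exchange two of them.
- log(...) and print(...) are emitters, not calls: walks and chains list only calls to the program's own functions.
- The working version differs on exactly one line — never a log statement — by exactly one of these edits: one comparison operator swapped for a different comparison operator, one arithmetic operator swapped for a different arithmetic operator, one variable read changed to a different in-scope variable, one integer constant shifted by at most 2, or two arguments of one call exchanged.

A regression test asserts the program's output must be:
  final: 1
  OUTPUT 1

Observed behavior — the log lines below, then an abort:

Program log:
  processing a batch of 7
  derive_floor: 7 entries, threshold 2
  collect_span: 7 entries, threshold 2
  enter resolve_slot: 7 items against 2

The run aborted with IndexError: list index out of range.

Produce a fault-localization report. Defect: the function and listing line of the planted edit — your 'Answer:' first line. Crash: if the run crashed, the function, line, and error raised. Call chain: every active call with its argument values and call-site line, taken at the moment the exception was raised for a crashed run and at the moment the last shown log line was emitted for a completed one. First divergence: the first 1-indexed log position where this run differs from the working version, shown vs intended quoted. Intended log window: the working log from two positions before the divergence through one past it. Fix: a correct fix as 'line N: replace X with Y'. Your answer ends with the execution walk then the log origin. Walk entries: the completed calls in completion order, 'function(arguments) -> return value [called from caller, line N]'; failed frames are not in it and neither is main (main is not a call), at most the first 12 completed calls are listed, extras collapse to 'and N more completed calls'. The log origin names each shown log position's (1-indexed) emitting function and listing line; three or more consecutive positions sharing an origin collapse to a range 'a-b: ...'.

Answer: the defect is in resolve_slot at line 3.
The tell: The shown log is a 4-line prefix of the intended one, whose next entry is 'located slot 2'.
Crash: resolve_slot, line 4, IndexError.
Call chain: main -> derive_floor([4, 12, 2, 7, 5, 8, 2], 2) (called at line 36) -> collect_span([4, 12, 2, 7, 5, 8, 2], 2) (called at line 22) -> resolve_slot([4, 12, 2, 7, 5, 8, 2], 2) (called at line 9).
First divergence: position 5 — the faulty run's log ends after 4 lines; the working version continues with 'located slot 2'.
Intended log window:
  3: collect_span: 7 entries, threshold 2
  4: enter resolve_slot: 7 items against 2
  5: located slot 2
  6: enter index_entries: left 4 right 4
Execution walk:
  (no call completed)
Origin of each log line:
  1: logged in main at line 35
  2: logged in derive_floor at line 21
  3: logged in collect_span at line 8
  4: logged in resolve_slot at line 2
A correct fix: line 3: replace `-1` with `0`.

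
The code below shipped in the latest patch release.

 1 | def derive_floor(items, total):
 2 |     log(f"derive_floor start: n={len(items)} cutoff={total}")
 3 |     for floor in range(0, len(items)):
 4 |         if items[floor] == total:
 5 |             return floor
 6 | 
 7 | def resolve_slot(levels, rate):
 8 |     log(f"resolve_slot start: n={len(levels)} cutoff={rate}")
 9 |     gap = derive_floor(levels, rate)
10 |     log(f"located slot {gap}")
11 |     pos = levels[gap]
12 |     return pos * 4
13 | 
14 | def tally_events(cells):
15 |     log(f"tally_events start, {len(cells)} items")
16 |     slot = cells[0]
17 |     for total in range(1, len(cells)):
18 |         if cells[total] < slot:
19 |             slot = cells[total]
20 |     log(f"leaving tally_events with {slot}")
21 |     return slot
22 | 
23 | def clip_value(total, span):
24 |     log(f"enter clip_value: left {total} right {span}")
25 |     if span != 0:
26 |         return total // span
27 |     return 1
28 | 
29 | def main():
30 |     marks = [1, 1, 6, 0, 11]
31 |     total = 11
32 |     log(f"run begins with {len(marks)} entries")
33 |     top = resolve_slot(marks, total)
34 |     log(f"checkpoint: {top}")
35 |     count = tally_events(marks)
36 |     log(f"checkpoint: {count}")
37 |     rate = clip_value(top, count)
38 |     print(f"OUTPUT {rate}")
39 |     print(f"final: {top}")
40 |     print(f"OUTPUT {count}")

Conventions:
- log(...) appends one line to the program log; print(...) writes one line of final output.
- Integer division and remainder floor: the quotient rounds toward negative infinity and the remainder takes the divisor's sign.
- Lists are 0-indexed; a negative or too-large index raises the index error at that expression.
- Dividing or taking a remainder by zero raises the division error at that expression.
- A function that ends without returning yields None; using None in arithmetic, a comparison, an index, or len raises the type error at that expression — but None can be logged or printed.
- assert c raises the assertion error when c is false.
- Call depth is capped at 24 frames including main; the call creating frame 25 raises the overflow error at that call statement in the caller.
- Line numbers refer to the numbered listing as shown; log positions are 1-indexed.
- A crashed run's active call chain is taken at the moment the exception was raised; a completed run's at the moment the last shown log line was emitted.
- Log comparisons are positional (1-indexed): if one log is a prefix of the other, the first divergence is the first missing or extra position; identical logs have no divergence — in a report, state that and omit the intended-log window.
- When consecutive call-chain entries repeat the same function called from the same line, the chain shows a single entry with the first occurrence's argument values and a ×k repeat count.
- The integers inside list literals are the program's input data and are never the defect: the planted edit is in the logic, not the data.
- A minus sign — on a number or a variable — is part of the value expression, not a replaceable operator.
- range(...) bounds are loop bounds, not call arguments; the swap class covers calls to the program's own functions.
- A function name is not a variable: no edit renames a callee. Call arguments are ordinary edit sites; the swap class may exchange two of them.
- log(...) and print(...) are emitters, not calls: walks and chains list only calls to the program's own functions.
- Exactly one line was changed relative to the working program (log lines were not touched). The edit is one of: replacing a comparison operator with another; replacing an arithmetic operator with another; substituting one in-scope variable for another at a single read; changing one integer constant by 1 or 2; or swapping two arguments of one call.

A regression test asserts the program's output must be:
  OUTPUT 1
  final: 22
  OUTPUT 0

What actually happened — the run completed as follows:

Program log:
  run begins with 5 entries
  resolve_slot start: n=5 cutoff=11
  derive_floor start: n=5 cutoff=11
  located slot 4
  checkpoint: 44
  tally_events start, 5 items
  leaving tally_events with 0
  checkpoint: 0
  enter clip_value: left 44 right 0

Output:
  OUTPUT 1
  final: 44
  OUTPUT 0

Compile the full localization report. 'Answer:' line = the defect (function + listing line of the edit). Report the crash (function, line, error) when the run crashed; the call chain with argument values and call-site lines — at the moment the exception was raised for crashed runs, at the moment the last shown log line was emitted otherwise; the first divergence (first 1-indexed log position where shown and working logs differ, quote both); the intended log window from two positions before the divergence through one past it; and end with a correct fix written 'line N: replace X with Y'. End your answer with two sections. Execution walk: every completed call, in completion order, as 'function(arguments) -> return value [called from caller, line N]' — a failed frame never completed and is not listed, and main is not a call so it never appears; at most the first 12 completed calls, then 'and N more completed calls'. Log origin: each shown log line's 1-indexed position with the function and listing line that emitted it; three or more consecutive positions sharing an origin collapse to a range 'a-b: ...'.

Answer: the defect is in resolve_slot at line 12.
Core observation: The earliest visible damage is log position 5 — 'checkpoint: 44' rather than the intended 'checkpoint: 22'.
Call chain: main -> clip_value(44, 0) (called at line 37).
First divergence: position 5 — shown 'checkpoint: 44', intended 'checkpoint: 22'.
Intended log window:
  3: derive_floor start: n=5 cutoff=11
  4: located slot 4
  5: checkpoint: 22
  6: tally_events start, 5 items
Execution walk:
  derive_floor([1, 1, 6, 0, 11], 11) -> 4  [called from resolve_slot, line 9]
  resolve_slot([1, 1, 6, 0, 11], 11) -> 44  [called from main, line 33]
  tally_events([1, 1, 6, 0, 11]) -> 0  [called from main, line 35]
  clip_value(44, 0) -> 1  [called from main, line 37]
Log origins:
  1: emitted by main (line 32)
  2: emitted by resolve_slot (line 8)
  3: emitted by derive_floor (line 2)
  4: emitted by resolve_slot (line 10)
  5: emitted by main (line 34)
  6: emitted by tally_events (line 15)
  7: emitted by tally_events (line 20)
  8: emitted by main (line 36)
  9: emitted by clip_value (line 24)
A correct fix: line 12: replace `4` with `2`.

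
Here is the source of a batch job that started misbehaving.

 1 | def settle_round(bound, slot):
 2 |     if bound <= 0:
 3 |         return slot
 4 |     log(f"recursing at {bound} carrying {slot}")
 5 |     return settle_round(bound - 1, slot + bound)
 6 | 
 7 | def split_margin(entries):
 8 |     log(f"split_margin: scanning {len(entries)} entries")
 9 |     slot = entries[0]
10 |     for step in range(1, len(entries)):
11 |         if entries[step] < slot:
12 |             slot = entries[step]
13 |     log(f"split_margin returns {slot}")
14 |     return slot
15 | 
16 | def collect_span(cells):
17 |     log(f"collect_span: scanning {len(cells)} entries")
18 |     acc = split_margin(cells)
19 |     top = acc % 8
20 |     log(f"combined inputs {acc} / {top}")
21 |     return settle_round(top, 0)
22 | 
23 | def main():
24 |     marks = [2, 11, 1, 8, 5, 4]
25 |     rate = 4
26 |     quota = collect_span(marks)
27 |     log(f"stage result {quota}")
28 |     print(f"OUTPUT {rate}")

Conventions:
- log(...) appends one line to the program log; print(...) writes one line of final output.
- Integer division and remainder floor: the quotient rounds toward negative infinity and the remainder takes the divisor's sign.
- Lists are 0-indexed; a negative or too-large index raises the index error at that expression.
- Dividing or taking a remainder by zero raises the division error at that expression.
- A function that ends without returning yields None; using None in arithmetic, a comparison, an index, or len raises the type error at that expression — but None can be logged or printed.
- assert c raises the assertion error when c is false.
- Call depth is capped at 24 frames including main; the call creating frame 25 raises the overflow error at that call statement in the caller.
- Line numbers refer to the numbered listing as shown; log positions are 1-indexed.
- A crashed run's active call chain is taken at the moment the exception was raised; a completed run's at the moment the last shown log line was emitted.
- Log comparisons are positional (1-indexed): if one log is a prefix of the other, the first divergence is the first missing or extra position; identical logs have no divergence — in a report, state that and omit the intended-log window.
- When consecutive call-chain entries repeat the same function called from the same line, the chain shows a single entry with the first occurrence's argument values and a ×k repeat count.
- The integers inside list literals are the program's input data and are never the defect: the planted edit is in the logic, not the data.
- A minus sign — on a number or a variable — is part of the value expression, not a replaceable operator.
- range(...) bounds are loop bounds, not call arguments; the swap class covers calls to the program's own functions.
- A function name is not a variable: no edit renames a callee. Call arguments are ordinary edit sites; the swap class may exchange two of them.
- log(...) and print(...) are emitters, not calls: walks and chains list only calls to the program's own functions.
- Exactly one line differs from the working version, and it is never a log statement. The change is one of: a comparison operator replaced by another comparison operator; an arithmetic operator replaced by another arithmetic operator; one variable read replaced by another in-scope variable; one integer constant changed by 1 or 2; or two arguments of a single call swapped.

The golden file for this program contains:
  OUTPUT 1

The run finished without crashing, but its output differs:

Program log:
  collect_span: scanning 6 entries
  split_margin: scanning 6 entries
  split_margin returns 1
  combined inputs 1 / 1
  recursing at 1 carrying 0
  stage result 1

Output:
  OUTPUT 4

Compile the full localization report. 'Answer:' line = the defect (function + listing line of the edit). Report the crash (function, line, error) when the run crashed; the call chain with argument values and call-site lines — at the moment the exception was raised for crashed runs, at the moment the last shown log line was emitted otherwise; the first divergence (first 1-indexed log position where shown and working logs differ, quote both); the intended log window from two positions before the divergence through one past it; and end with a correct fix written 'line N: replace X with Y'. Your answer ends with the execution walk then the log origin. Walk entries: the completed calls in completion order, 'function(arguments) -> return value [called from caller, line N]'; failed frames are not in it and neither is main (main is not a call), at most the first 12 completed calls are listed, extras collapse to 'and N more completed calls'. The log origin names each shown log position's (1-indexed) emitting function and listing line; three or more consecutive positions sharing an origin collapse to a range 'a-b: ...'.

Answer: the defect is in main at line 28.
The tell: The two runs log identically and part ways only at the printed values.
Call chain: main.
First divergence: there is none — every log position agrees.
Execution walk:
  split_margin([2, 11, 1, 8, 5, 4]) -> 1  [called from collect_span, line 18]
  settle_round(0, 1) -> 1  [called from settle_round, line 5]
  settle_round(1, 0) -> 1  [called from collect_span, line 21]
  collect_span([2, 11, 1, 8, 5, 4]) -> 1  [called from main, line 26]
Log origin:
  1: logged in collect_span at line 17
  2: logged in split_margin at line 8
  3: logged in split_margin at line 13
  4: logged in collect_span at line 20
  5: logged in settle_round at line 4
  6: logged in main at line 27
A correct fix: line 28: replace `rate` with `quota`.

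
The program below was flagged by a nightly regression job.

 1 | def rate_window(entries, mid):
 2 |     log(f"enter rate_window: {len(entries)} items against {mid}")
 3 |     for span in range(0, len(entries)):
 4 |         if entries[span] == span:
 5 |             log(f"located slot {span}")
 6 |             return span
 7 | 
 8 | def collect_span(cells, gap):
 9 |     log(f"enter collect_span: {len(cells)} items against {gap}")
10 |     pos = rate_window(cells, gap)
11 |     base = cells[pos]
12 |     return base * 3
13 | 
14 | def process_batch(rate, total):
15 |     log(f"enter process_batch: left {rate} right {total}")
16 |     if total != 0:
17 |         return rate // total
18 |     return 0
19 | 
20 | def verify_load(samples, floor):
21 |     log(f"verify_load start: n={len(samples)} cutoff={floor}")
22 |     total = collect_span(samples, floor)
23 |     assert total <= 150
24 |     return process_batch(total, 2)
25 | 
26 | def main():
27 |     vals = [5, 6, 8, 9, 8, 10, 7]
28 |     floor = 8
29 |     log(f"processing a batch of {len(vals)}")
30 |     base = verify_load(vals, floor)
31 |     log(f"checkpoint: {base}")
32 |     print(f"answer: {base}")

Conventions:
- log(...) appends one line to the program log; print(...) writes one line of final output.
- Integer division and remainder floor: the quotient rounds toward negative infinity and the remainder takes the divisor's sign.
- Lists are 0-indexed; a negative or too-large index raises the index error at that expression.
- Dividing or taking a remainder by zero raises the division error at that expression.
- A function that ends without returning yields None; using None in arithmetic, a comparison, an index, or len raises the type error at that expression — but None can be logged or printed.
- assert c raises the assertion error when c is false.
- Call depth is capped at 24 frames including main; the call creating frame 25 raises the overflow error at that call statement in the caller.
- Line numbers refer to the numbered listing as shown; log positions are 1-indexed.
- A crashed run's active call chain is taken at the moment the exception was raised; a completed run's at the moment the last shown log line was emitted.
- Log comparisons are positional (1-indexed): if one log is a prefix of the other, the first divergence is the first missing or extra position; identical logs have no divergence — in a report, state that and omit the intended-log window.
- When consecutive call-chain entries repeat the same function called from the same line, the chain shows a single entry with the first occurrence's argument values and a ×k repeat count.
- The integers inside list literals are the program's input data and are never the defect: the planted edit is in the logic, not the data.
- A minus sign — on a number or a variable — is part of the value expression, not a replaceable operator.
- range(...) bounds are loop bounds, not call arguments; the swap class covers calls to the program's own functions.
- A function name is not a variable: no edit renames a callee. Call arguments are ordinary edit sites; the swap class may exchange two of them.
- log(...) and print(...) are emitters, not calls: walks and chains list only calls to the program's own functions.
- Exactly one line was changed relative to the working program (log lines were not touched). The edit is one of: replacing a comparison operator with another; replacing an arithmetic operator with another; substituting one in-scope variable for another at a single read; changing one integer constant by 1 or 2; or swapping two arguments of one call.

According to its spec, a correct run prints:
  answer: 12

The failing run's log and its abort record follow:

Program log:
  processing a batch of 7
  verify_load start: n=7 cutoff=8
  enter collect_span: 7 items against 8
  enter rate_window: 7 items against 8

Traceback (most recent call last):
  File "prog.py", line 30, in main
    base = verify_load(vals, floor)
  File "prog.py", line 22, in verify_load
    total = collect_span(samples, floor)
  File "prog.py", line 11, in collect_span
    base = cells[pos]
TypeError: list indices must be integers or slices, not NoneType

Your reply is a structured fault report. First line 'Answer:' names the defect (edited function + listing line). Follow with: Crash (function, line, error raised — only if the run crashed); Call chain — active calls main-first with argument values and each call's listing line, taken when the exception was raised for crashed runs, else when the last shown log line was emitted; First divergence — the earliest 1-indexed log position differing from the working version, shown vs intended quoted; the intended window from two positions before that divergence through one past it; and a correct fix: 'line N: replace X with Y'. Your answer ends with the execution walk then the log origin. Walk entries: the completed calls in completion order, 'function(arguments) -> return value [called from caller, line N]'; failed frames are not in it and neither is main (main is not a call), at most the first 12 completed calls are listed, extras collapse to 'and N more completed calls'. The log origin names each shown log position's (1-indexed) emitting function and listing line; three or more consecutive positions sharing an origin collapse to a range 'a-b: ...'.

Answer: the defect is in rate_window at line 4.
Key fact: After 4 matching log lines the faulty run goes silent, while the working version continues with 'located slot 2'.
Crash: collect_span, line 11, TypeError.
Call chain: main -> verify_load([5, 6, 8, 9, 8, 10, 7], 8) (called at line 30) -> collect_span([5, 6, 8, 9, 8, 10, 7], 8) (called at line 22).
First divergence: position 5 (shown log ended at 4 lines; the working version continues: 'located slot 2').
Intended log window:
  3: enter collect_span: 7 items against 8
  4: enter rate_window: 7 items against 8
  5: located slot 2
  6: enter process_batch: left 24 right 2
Execution walk:
  rate_window([5, 6, 8, 9, 8, 10, 7], 8) -> None  [called from collect_span, line 10]
Log line origins:
  1: logged in main at line 29
  2: logged in verify_load at line 21
  3: logged in collect_span at line 9
  4: logged in rate_window at line 2
A correct fix: line 4: replace `entries[span] == span` with `entries[span] == mid`.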